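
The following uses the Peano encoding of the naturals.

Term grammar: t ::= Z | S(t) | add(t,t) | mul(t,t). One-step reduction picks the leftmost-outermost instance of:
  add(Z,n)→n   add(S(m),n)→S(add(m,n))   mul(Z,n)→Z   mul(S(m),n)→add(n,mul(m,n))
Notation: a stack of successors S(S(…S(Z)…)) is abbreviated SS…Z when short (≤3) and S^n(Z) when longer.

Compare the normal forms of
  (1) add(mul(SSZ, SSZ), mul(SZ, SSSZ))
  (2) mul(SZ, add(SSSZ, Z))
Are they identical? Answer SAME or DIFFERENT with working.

Answer: DIFFERENT — A ⇓ S^7(Z), B ⇓ SSSZ

Derivation:
Term A:
  start: add(mul(SSZ, SSZ), mul(SZ, SSSZ))
  step 1: add(add(SSZ, mul(SZ, SSZ)), mul(SZ, SSSZ))
  step 2: add(S(add(SZ, mul(SZ, SSZ))), mul(SZ, SSSZ))
  step 3: S(add(add(SZ, mul(SZ, SSZ)), mul(SZ, SSSZ)))
  step 4: S(add(S(add(Z, mul(SZ, SSZ))), mul(SZ, SSSZ)))
  step 5: S(S(add(add(Z, mul(SZ, SSZ)), mul(SZ, SSSZ))))
  step 6: S(S(add(mul(SZ, SSZ), mul(SZ, SSSZ))))
  step 7: S(S(add(add(SSZ, mul(Z, SSZ)), mul(SZ, SSSZ))))
  step 8: S(S(add(S(add(SZ, mul(Z, SSZ))), mul(SZ, SSSZ))))
  step 9: S(S(S(add(add(SZ, mul(Z, SSZ)), mul(SZ, SSSZ)))))
  step 10: S(S(S(add(S(add(Z, mul(Z, SSZ))), mul(SZ, SSSZ)))))
  step 11: S(S(S(S(add(add(Z, mul(Z, SSZ)), mul(SZ, SSSZ))))))
  step 12: S(S(S(S(add(mul(Z, SSZ), mul(SZ, SSSZ))))))
  step 13: S(S(S(S(add(Z, mul(SZ, SSSZ))))))
  step 14: S(S(S(S(mul(SZ, SSSZ)))))
  step 15: S(S(S(S(add(SSSZ, mul(Z, SSSZ))))))
  step 16: S(S(S(S(S(add(SSZ, mul(Z, SSSZ)))))))
  step 17: S(S(S(S(S(S(add(SZ, mul(Z, SSSZ))))))))
  step 18: S(S(S(S(S(S(S(add(Z, mul(Z, SSSZ)))))))))
  step 19: S(S(S(S(S(S(S(mul(Z, SSSZ))))))))
  step 20: S^7(Z)

Term B:
  start: mul(SZ, add(SSSZ, Z))
  step 1: add(add(SSSZ, Z), mul(Z, add(SSSZ, Z)))
  step 2: add(S(add(SSZ, Z)), mul(Z, add(SSSZ, Z)))
  step 3: S(add(add(SSZ, Z), mul(Z, add(SSSZ, Z))))
  step 4: S(add(S(add(SZ, Z)), mul(Z, add(SSSZ, Z))))
  step 5: S(S(add(add(SZ, Z), mul(Z, add(SSSZ, Z)))))
  step 6: S(S(add(S(add(Z, Z)), mul(Z, add(SSSZ, Z)))))
  step 7: S(S(S(add(add(Z, Z), mul(Z, add(SSSZ, Z))))))
  step 8: S(S(S(add(Z, mul(Z, add(SSSZ, Z))))))
  step 9: S(S(S(mul(Z, add(SSSZ, Z)))))
  step 10: SSSZ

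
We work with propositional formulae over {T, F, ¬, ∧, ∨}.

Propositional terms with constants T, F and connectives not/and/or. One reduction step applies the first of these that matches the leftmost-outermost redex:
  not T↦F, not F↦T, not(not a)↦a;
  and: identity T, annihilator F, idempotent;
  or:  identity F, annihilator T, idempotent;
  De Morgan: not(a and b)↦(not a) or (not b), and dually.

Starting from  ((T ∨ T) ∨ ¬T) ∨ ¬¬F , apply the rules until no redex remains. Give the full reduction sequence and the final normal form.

Answer: normal form = T  (in 3 steps)

Working:
  start: ((T ∨ T) ∨ ¬T) ∨ ¬¬F
  [1] (T ∨ ¬T) ∨ ¬¬F
  [2] T ∨ ¬¬F
  [3] T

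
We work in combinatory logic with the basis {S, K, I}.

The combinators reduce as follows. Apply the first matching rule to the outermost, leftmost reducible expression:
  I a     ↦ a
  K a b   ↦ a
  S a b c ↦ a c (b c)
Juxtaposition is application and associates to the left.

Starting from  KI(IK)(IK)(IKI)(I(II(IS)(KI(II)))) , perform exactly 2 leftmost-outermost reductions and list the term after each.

Answer: after 2 steps: IK(IKI)(I(II(IS)(KI(II))))

Working:
  start: KI(IK)(IK)(IKI)(I(II(IS)(KI(II))))
  step 1: I(IK)(IKI)(I(II(IS)(KI(II))))
  step 2: IK(IKI)(I(II(IS)(KI(II))))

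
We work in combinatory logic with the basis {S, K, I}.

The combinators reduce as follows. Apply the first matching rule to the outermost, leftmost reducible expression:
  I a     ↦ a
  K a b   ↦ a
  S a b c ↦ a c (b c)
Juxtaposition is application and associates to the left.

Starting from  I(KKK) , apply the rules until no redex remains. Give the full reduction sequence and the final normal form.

Answer: normal form = K  (in 2 steps)

Working:
  start: I(KKK)
  [1] KKK
  [2] K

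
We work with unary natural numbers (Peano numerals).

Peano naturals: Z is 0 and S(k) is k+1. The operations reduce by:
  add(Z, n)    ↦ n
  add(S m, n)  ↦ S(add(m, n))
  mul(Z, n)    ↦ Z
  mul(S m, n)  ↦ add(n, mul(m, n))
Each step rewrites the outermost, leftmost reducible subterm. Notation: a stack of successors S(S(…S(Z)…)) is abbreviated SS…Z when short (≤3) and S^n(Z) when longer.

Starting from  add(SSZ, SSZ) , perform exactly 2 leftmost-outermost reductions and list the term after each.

  start: add(SSZ, SSZ)
  [1] S(add(SZ, SSZ))
  [2] S(S(add(Z, SSZ)))

Answer: after 2 steps: S(S(add(Z, SSZ)))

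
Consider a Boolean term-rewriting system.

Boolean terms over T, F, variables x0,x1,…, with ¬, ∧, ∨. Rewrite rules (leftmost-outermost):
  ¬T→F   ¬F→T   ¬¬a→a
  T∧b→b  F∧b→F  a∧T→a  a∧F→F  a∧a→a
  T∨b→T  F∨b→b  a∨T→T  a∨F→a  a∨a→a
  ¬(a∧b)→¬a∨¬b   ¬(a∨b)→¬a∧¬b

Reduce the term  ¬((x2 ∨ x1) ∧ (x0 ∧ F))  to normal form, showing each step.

  start: ¬((x2 ∨ x1) ∧ (x0 ∧ F))
  →1  ¬(x2 ∨ x1) ∨ ¬(x0 ∧ F)
  →2  (¬x2 ∧ ¬x1) ∨ ¬(x0 ∧ F)
  →3  (¬x2 ∧ ¬x1) ∨ (¬x0 ∨ ¬F)
  →4  (¬x2 ∧ ¬x1) ∨ (¬x0 ∨ T)
  →5  (¬x2 ∧ ¬x1) ∨ T
  →6  T

Answer: normal form = T  (in 6 steps)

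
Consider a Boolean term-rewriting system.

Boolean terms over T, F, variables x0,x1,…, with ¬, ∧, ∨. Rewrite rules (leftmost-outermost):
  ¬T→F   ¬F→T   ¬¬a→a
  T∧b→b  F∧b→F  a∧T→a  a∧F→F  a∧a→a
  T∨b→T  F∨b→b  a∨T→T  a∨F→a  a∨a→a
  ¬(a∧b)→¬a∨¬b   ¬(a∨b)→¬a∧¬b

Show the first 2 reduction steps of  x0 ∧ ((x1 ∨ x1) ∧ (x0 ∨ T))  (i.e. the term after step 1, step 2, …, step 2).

  start: x0 ∧ ((x1 ∨ x1) ∧ (x0 ∨ T))
  step 1: x0 ∧ (x1 ∧ (x0 ∨ T))
  step 2: x0 ∧ (x1 ∧ T)

Answer: after 2 steps: x0 ∧ (x1 ∧ T)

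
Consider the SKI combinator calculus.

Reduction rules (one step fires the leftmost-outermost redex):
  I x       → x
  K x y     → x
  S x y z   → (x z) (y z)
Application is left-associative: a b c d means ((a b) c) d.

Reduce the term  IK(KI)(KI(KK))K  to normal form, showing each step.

  start: IK(KI)(KI(KK))K
  →1  K(KI)(KI(KK))K
  →2  KIK
  →3  I

Answer: normal form = I  (in 3 steps)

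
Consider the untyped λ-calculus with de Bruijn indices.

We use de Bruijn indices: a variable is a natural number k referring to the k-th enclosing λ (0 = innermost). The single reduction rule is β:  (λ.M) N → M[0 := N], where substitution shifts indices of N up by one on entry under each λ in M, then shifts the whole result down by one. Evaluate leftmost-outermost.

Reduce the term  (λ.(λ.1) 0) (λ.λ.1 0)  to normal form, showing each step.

Answer: normal form = λ.λ.1 0  (in 2 steps)

Reduction:
  start: (λ.(λ.1) 0) (λ.λ.1 0)
  →1  (λ.λ.λ.1 0) (λ.λ.1 0)
  →2  λ.λ.1 0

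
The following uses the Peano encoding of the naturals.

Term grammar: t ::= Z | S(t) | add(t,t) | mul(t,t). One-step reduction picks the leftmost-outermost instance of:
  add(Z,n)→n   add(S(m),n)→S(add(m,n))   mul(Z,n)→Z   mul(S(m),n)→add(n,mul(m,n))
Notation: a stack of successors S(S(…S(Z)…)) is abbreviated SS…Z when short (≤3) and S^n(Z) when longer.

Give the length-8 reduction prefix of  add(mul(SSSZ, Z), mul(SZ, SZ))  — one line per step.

  start: add(mul(SSSZ, Z), mul(SZ, SZ))
  →1  add(add(Z, mul(SSZ, Z)), mul(SZ, SZ))
  →2  add(mul(SSZ, Z), mul(SZ, SZ))
  →3  add(add(Z, mul(SZ, Z)), mul(SZ, SZ))
  →4  add(mul(SZ, Z), mul(SZ, SZ))
  →5  add(add(Z, mul(Z, Z)), mul(SZ, SZ))
  →6  add(mul(Z, Z), mul(SZ, SZ))
  →7  add(Z, mul(SZ, SZ))
  →8  mul(SZ, SZ)

Answer: after 8 steps: mul(SZ, SZ)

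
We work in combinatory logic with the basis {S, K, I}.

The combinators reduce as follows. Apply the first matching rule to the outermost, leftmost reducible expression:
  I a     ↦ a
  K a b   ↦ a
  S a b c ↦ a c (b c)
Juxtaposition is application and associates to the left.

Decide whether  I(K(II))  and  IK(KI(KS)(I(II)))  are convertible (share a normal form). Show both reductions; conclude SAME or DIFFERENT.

Term A:
  start: I(K(II))
  step 1: K(II)
  step 2: KI

Term B:
  start: IK(KI(KS)(I(II)))
  step 1: K(KI(KS)(I(II)))
  step 2: K(I(I(II)))
  step 3: K(I(II))
  step 4: K(II)
  step 5: KI

Answer: SAME — A ⇓ KI, B ⇓ KI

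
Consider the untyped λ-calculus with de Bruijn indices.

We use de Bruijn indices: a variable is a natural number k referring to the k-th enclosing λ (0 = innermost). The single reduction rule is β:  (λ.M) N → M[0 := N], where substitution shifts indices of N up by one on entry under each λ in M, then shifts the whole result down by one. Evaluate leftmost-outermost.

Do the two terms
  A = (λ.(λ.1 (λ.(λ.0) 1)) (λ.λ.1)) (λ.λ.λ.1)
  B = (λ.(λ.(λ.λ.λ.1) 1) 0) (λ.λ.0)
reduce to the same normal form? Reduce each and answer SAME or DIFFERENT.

Term A:
  start: (λ.(λ.1 (λ.(λ.0) 1)) (λ.λ.1)) (λ.λ.λ.1)
  →1  (λ.(λ.λ.λ.1) (λ.(λ.0) 1)) (λ.λ.1)
  →2  (λ.λ.λ.1) (λ.(λ.0) (λ.λ.1))
  →3  λ.λ.1

Term B:
  start: (λ.(λ.(λ.λ.λ.1) 1) 0) (λ.λ.0)
  →1  (λ.(λ.λ.λ.1) (λ.λ.0)) (λ.λ.0)
  →2  (λ.λ.λ.1) (λ.λ.0)
  →3  λ.λ.1

Answer: SAME — A ⇓ λ.λ.1, B ⇓ λ.λ.1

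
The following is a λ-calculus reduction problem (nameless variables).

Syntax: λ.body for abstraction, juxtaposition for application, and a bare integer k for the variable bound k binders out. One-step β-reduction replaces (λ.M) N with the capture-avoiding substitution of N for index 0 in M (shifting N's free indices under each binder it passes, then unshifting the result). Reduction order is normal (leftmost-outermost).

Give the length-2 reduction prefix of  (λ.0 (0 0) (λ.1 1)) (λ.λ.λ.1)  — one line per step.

Answer: after 2 steps: (λ.λ.1) (λ.(λ.λ.λ.1) (λ.λ.λ.1))

Derivation:
  start: (λ.0 (0 0) (λ.1 1)) (λ.λ.λ.1)
  [1] (λ.λ.λ.1) ((λ.λ.λ.1) (λ.λ.λ.1)) (λ.(λ.λ.λ.1) (λ.λ.λ.1))
  [2] (λ.λ.1) (λ.(λ.λ.λ.1) (λ.λ.λ.1))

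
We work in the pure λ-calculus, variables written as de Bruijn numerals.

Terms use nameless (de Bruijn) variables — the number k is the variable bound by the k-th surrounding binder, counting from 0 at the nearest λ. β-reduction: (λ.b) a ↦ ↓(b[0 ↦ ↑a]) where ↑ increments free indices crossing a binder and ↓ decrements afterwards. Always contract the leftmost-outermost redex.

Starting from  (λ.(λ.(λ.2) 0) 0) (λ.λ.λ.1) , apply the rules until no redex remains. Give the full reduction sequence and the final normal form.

Answer: normal form = λ.λ.λ.1  (in 3 steps)

Working:
  start: (λ.(λ.(λ.2) 0) 0) (λ.λ.λ.1)
  →1  (λ.(λ.λ.λ.λ.1) 0) (λ.λ.λ.1)
  →2  (λ.λ.λ.λ.1) (λ.λ.λ.1)
  →3  λ.λ.λ.1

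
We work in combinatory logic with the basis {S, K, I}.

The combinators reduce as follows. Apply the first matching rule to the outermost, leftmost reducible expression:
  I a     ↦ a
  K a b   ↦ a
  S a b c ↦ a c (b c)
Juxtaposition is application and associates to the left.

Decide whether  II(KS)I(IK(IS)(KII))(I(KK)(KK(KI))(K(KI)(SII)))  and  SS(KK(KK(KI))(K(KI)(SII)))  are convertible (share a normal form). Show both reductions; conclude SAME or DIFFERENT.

Term A:
  start: II(KS)I(IK(IS)(KII))(I(KK)(KK(KI))(K(KI)(SII)))
  [1] I(KS)I(IK(IS)(KII))(I(KK)(KK(KI))(K(KI)(SII)))
  [2] KSI(IK(IS)(KII))(I(KK)(KK(KI))(K(KI)(SII)))
  [3] S(IK(IS)(KII))(I(KK)(KK(KI))(K(KI)(SII)))
  [4] S(K(IS)(KII))(I(KK)(KK(KI))(K(KI)(SII)))
  [5] S(IS)(I(KK)(KK(KI))(K(KI)(SII)))
  [6] SS(I(KK)(KK(KI))(K(KI)(SII)))
  [7] SS(KK(KK(KI))(K(KI)(SII)))
  [8] SS(K(K(KI)(SII)))
  [9] SS(K(KI))

Term B:
  start: SS(KK(KK(KI))(K(KI)(SII)))
  [1] SS(K(K(KI)(SII)))
  [2] SS(K(KI))

Answer: SAME — A ⇓ SS(K(KI)), B ⇓ SS(K(KI))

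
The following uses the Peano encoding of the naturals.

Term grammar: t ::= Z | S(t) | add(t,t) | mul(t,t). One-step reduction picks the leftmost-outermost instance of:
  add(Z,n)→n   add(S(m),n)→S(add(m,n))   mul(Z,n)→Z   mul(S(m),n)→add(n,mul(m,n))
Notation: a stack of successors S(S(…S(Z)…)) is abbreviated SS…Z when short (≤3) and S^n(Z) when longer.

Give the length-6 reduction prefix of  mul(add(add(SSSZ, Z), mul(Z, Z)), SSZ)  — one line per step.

  start: mul(add(add(SSSZ, Z), mul(Z, Z)), SSZ)
  →1  mul(add(S(add(SSZ, Z)), mul(Z, Z)), SSZ)
  →2  mul(S(add(add(SSZ, Z), mul(Z, Z))), SSZ)
  →3  add(SSZ, mul(add(add(SSZ, Z), mul(Z, Z)), SSZ))
  →4  S(add(SZ, mul(add(add(SSZ, Z), mul(Z, Z)), SSZ)))
  →5  S(S(add(Z, mul(add(add(SSZ, Z), mul(Z, Z)), SSZ))))
  →6  S(S(mul(add(add(SSZ, Z), mul(Z, Z)), SSZ)))

Answer: after 6 steps: S(S(mul(add(add(SSZ, Z), mul(Z, Z)), SSZ)))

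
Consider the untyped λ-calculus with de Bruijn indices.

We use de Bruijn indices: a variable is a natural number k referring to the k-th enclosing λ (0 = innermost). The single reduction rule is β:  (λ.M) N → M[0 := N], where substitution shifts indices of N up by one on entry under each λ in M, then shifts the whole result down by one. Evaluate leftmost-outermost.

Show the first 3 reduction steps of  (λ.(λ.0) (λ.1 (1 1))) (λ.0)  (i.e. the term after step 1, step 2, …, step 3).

Answer: after 3 steps: λ.(λ.0) (λ.0)

Reduction:
  start: (λ.(λ.0) (λ.1 (1 1))) (λ.0)
  step 1: (λ.0) (λ.(λ.0) ((λ.0) (λ.0)))
  step 2: λ.(λ.0) ((λ.0) (λ.0))
  step 3: λ.(λ.0) (λ.0)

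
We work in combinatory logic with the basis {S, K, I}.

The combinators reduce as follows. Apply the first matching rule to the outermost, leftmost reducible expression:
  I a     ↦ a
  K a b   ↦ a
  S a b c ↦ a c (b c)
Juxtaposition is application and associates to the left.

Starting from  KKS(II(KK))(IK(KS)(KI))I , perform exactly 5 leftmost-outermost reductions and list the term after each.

Answer: after 5 steps: K

Working:
  start: KKS(II(KK))(IK(KS)(KI))I
  step 1: K(II(KK))(IK(KS)(KI))I
  step 2: II(KK)I
  step 3: I(KK)I
  step 4: KKI
  step 5: K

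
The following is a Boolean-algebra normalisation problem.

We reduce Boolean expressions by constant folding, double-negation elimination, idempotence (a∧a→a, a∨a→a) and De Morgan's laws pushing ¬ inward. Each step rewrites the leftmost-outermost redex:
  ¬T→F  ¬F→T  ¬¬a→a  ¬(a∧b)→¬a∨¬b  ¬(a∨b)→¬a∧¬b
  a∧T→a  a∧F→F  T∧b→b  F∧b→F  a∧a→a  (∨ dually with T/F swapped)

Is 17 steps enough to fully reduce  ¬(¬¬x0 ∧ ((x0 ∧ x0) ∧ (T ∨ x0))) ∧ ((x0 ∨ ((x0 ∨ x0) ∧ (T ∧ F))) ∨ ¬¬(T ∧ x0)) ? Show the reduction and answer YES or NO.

  start: ¬(¬¬x0 ∧ ((x0 ∧ x0) ∧ (T ∨ x0))) ∧ ((x0 ∨ ((x0 ∨ x0) ∧ (T ∧ F))) ∨ ¬¬(T ∧ x0))
  →1  (¬¬¬x0 ∨ ¬((x0 ∧ x0) ∧ (T ∨ x0))) ∧ ((x0 ∨ ((x0 ∨ x0) ∧ (T ∧ F))) ∨ ¬¬(T ∧ x0))
  →2  (¬x0 ∨ ¬((x0 ∧ x0) ∧ (T ∨ x0))) ∧ ((x0 ∨ ((x0 ∨ x0) ∧ (T ∧ F))) ∨ ¬¬(T ∧ x0))
  →3  (¬x0 ∨ (¬(x0 ∧ x0) ∨ ¬(T ∨ x0))) ∧ ((x0 ∨ ((x0 ∨ x0) ∧ (T ∧ F))) ∨ ¬¬(T ∧ x0))
  →4  (¬x0 ∨ ((¬x0 ∨ ¬x0) ∨ ¬(T ∨ x0))) ∧ ((x0 ∨ ((x0 ∨ x0) ∧ (T ∧ F))) ∨ ¬¬(T ∧ x0))
  →5  (¬x0 ∨ (¬x0 ∨ ¬(T ∨ x0))) ∧ ((x0 ∨ ((x0 ∨ x0) ∧ (T ∧ F))) ∨ ¬¬(T ∧ x0))
  →6  (¬x0 ∨ (¬x0 ∨ (¬T ∧ ¬x0))) ∧ ((x0 ∨ ((x0 ∨ x0) ∧ (T ∧ F))) ∨ ¬¬(T ∧ x0))
  →7  (¬x0 ∨ (¬x0 ∨ (F ∧ ¬x0))) ∧ ((x0 ∨ ((x0 ∨ x0) ∧ (T ∧ F))) ∨ ¬¬(T ∧ x0))
  →8  (¬x0 ∨ (¬x0 ∨ F)) ∧ ((x0 ∨ ((x0 ∨ x0) ∧ (T ∧ F))) ∨ ¬¬(T ∧ x0))
  →9  (¬x0 ∨ ¬x0) ∧ ((x0 ∨ ((x0 ∨ x0) ∧ (T ∧ F))) ∨ ¬¬(T ∧ x0))
  →10  ¬x0 ∧ ((x0 ∨ ((x0 ∨ x0) ∧ (T ∧ F))) ∨ ¬¬(T ∧ x0))
  →11  ¬x0 ∧ ((x0 ∨ (x0 ∧ (T ∧ F))) ∨ ¬¬(T ∧ x0))
  →12  ¬x0 ∧ ((x0 ∨ (x0 ∧ F)) ∨ ¬¬(T ∧ x0))
  →13  ¬x0 ∧ ((x0 ∨ F) ∨ ¬¬(T ∧ x0))
  →14  ¬x0 ∧ (x0 ∨ ¬¬(T ∧ x0))
  →15  ¬x0 ∧ (x0 ∨ (T ∧ x0))
  →16  ¬x0 ∧ (x0 ∨ x0)
  →17  ¬x0 ∧ x0

Answer: YES — reaches normal form ¬x0 ∧ x0 in 17 ≤ 17 steps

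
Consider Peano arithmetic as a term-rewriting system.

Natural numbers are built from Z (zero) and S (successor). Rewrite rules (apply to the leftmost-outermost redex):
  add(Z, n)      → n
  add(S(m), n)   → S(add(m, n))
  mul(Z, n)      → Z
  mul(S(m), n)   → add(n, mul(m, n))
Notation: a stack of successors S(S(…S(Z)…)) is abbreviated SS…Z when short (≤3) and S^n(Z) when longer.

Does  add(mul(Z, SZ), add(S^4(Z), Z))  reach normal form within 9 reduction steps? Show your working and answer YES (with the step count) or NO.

Answer: YES — reaches normal form S^4(Z) in 7 ≤ 9 steps

Working:
  start: add(mul(Z, SZ), add(S^4(Z), Z))
  step 1: add(Z, add(S^4(Z), Z))
  step 2: add(S^4(Z), Z)
  step 3: S(add(SSSZ, Z))
  step 4: S(S(add(SSZ, Z)))
  step 5: S(S(S(add(SZ, Z))))
  step 6: S(S(S(S(add(Z, Z)))))
  step 7: S^4(Z)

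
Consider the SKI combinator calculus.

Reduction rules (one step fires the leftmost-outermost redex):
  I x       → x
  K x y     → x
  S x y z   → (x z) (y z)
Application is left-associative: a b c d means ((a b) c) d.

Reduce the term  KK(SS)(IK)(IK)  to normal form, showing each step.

  start: KK(SS)(IK)(IK)
  [1] K(IK)(IK)
  [2] IK
  [3] K

Answer: normal form = K  (in 3 steps)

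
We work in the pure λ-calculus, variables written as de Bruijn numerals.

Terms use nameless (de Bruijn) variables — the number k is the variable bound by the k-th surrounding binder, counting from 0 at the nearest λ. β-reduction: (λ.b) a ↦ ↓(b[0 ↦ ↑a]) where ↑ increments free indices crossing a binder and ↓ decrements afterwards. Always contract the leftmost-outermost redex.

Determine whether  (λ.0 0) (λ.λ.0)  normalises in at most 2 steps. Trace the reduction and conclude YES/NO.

Answer: YES — reaches normal form λ.0 in 2 ≤ 2 steps

Working:
  start: (λ.0 0) (λ.λ.0)
  →1  (λ.λ.0) (λ.λ.0)
  →2  λ.0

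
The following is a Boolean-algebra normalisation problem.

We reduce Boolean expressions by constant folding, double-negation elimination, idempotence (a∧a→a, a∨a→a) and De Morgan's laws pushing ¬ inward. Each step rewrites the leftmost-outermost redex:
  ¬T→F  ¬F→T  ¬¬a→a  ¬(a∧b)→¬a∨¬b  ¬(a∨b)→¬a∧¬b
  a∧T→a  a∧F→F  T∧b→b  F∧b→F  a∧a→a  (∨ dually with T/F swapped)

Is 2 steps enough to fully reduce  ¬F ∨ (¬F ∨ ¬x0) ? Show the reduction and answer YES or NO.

  start: ¬F ∨ (¬F ∨ ¬x0)
  step 1: T ∨ (¬F ∨ ¬x0)
  step 2: T

Answer: YES — reaches normal form T in 2 ≤ 2 steps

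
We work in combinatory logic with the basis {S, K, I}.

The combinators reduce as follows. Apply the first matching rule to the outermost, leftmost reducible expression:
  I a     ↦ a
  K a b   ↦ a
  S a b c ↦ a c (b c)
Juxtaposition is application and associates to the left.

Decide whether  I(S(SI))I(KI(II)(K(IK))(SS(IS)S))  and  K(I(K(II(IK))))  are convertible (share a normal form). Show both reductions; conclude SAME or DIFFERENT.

Answer: SAME — A ⇓ K(KK), B ⇓ K(KK)

Derivation:
Term A:
  start: I(S(SI))I(KI(II)(K(IK))(SS(IS)S))
  →1  S(SI)I(KI(II)(K(IK))(SS(IS)S))
  →2  SI(KI(II)(K(IK))(SS(IS)S))(I(KI(II)(K(IK))(SS(IS)S)))
  →3  I(I(KI(II)(K(IK))(SS(IS)S)))(KI(II)(K(IK))(SS(IS)S)(I(KI(II)(K(IK))(SS(IS)S))))
  →4  I(KI(II)(K(IK))(SS(IS)S))(KI(II)(K(IK))(SS(IS)S)(I(KI(II)(K(IK))(SS(IS)S))))
  →5  KI(II)(K(IK))(SS(IS)S)(KI(II)(K(IK))(SS(IS)S)(I(KI(II)(K(IK))(SS(IS)S))))
  →6  I(K(IK))(SS(IS)S)(KI(II)(K(IK))(SS(IS)S)(I(KI(II)(K(IK))(SS(IS)S))))
  →7  K(IK)(SS(IS)S)(KI(II)(K(IK))(SS(IS)S)(I(KI(II)(K(IK))(SS(IS)S))))
  →8  IK(KI(II)(K(IK))(SS(IS)S)(I(KI(II)(K(IK))(SS(IS)S))))
  →9  K(KI(II)(K(IK))(SS(IS)S)(I(KI(II)(K(IK))(SS(IS)S))))
  →10  K(I(K(IK))(SS(IS)S)(I(KI(II)(K(IK))(SS(IS)S))))
  →11  K(K(IK)(SS(IS)S)(I(KI(II)(K(IK))(SS(IS)S))))
  →12  K(IK(I(KI(II)(K(IK))(SS(IS)S))))
  →13  K(K(I(KI(II)(K(IK))(SS(IS)S))))
  →14  K(K(KI(II)(K(IK))(SS(IS)S)))
  →15  K(K(I(K(IK))(SS(IS)S)))
  →16  K(K(K(IK)(SS(IS)S)))
  →17  K(K(IK))
  →18  K(KK)

Term B:
  start: K(I(K(II(IK))))
  →1  K(K(II(IK)))
  →2  K(K(I(IK)))
  →3  K(K(IK))
  →4  K(KK)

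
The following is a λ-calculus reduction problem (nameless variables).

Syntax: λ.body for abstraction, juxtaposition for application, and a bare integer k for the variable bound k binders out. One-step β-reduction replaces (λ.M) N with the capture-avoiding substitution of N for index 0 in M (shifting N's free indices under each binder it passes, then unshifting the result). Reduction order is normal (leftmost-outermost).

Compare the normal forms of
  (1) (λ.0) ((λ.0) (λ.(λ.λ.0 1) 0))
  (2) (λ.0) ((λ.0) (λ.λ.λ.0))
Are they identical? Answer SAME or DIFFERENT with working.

Term A:
  start: (λ.0) ((λ.0) (λ.(λ.λ.0 1) 0))
  [1] (λ.0) (λ.(λ.λ.0 1) 0)
  [2] λ.(λ.λ.0 1) 0
  [3] λ.λ.0 1

Term B:
  start: (λ.0) ((λ.0) (λ.λ.λ.0))
  [1] (λ.0) (λ.λ.λ.0)
  [2] λ.λ.λ.0

Answer: DIFFERENT — A ⇓ λ.λ.0 1, B ⇓ λ.λ.λ.0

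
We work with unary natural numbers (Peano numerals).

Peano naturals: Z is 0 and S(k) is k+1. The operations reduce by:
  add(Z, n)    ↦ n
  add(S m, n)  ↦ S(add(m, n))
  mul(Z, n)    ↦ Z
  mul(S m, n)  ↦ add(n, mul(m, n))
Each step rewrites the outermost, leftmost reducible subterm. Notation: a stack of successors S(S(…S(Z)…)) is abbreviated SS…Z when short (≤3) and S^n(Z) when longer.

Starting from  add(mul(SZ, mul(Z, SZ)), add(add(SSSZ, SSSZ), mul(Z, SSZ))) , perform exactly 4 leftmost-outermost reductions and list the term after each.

Answer: after 4 steps: add(Z, add(add(SSSZ, SSSZ), mul(Z, SSZ)))

Working:
  start: add(mul(SZ, mul(Z, SZ)), add(add(SSSZ, SSSZ), mul(Z, SSZ)))
  step 1: add(add(mul(Z, SZ), mul(Z, mul(Z, SZ))), add(add(SSSZ, SSSZ), mul(Z, SSZ)))
  step 2: add(add(Z, mul(Z, mul(Z, SZ))), add(add(SSSZ, SSSZ), mul(Z, SSZ)))
  step 3: add(mul(Z, mul(Z, SZ)), add(add(SSSZ, SSSZ), mul(Z, SSZ)))
  step 4: add(Z, add(add(SSSZ, SSSZ), mul(Z, SSZ)))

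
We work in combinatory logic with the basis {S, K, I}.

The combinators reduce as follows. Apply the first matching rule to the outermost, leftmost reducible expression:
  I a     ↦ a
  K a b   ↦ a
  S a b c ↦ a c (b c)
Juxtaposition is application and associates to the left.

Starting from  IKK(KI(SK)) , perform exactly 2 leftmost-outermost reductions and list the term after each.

  start: IKK(KI(SK))
  step 1: KK(KI(SK))
  step 2: K

Answer: after 2 steps: K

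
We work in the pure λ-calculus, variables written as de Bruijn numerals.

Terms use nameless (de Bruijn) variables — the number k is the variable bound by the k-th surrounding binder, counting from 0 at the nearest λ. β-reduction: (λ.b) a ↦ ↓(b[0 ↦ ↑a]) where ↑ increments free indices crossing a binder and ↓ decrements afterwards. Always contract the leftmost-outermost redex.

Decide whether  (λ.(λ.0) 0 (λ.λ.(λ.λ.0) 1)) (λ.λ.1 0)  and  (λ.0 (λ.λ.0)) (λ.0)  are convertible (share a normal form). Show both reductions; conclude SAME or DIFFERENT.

Term A:
  start: (λ.(λ.0) 0 (λ.λ.(λ.λ.0) 1)) (λ.λ.1 0)
  [1] (λ.0) (λ.λ.1 0) (λ.λ.(λ.λ.0) 1)
  [2] (λ.λ.1 0) (λ.λ.(λ.λ.0) 1)
  [3] λ.(λ.λ.(λ.λ.0) 1) 0
  [4] λ.λ.(λ.λ.0) 1
  [5] λ.λ.λ.0

Term B:
  start: (λ.0 (λ.λ.0)) (λ.0)
  [1] (λ.0) (λ.λ.0)
  [2] λ.λ.0

Answer: DIFFERENT — A ⇓ λ.λ.λ.0, B ⇓ λ.λ.0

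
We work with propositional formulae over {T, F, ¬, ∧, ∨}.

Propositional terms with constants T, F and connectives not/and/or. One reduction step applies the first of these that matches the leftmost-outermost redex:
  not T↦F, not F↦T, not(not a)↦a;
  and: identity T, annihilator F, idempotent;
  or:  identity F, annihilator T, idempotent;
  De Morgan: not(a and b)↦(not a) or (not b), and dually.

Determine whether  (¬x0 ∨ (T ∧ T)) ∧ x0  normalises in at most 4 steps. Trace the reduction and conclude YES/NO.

  start: (¬x0 ∨ (T ∧ T)) ∧ x0
  →1  (¬x0 ∨ T) ∧ x0
  →2  T ∧ x0
  →3  x0

Answer: YES — reaches normal form x0 in 3 ≤ 4 steps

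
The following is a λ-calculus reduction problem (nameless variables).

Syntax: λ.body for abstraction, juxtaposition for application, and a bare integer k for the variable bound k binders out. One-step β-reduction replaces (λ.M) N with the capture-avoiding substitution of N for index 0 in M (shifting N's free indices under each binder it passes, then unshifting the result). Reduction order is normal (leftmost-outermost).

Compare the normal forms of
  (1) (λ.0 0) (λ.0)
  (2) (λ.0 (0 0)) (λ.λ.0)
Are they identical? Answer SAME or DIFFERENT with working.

Answer: SAME — A ⇓ λ.0, B ⇓ λ.0

Derivation:
Term A:
  start: (λ.0 0) (λ.0)
  [1] (λ.0) (λ.0)
  [2] λ.0

Term B:
  start: (λ.0 (0 0)) (λ.λ.0)
  [1] (λ.λ.0) ((λ.λ.0) (λ.λ.0))
  [2] λ.0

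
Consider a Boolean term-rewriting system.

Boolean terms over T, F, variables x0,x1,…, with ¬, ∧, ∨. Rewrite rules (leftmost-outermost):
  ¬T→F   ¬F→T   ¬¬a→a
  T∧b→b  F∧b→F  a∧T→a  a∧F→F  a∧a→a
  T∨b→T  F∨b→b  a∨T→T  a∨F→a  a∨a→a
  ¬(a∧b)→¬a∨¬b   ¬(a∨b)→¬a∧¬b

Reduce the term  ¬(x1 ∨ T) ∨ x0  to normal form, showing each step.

  start: ¬(x1 ∨ T) ∨ x0
  →1  (¬x1 ∧ ¬T) ∨ x0
  →2  (¬x1 ∧ F) ∨ x0
  →3  F ∨ x0
  →4  x0

Answer: normal form = x0  (in 4 steps)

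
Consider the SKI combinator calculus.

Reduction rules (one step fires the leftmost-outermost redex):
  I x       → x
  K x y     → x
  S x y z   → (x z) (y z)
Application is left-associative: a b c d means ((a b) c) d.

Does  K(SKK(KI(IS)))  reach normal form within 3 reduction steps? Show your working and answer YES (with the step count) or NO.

  start: K(SKK(KI(IS)))
  step 1: K(K(KI(IS))(K(KI(IS))))
  step 2: K(KI(IS))
  step 3: KI

Answer: YES — reaches normal form KI in 3 ≤ 3 steps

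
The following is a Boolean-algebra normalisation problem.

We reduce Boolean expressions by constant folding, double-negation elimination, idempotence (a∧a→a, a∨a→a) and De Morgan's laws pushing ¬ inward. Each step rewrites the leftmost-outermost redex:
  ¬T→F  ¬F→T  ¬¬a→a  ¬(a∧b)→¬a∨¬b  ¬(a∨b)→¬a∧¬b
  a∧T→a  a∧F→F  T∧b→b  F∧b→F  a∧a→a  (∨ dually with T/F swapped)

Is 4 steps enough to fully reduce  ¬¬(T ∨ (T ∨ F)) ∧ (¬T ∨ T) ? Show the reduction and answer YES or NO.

  start: ¬¬(T ∨ (T ∨ F)) ∧ (¬T ∨ T)
  [1] (T ∨ (T ∨ F)) ∧ (¬T ∨ T)
  [2] T ∧ (¬T ∨ T)
  [3] ¬T ∨ T
  [4] T

Answer: YES — reaches normal form T in 4 ≤ 4 steps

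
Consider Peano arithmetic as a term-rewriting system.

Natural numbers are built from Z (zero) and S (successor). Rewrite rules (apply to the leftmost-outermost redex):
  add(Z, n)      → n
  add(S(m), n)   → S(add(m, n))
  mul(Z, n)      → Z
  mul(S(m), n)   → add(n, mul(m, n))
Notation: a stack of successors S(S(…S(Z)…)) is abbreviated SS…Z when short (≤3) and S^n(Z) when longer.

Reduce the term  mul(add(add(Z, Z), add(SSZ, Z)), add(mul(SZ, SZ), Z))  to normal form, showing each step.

Answer: normal form = SSZ  (in 24 steps)

Reduction:
  start: mul(add(add(Z, Z), add(SSZ, Z)), add(mul(SZ, SZ), Z))
  step 1: mul(add(Z, add(SSZ, Z)), add(mul(SZ, SZ), Z))
  step 2: mul(add(SSZ, Z), add(mul(SZ, SZ), Z))
  step 3: mul(S(add(SZ, Z)), add(mul(SZ, SZ), Z))
  step 4: add(add(mul(SZ, SZ), Z), mul(add(SZ, Z), add(mul(SZ, SZ), Z)))
  step 5: add(add(add(SZ, mul(Z, SZ)), Z), mul(add(SZ, Z), add(mul(SZ, SZ), Z)))
  step 6: add(add(S(add(Z, mul(Z, SZ))), Z), mul(add(SZ, Z), add(mul(SZ, SZ), Z)))
  step 7: add(S(add(add(Z, mul(Z, SZ)), Z)), mul(add(SZ, Z), add(mul(SZ, SZ), Z)))
  step 8: S(add(add(add(Z, mul(Z, SZ)), Z), mul(add(SZ, Z), add(mul(SZ, SZ), Z))))
  step 9: S(add(add(mul(Z, SZ), Z), mul(add(SZ, Z), add(mul(SZ, SZ), Z))))
  step 10: S(add(add(Z, Z), mul(add(SZ, Z), add(mul(SZ, SZ), Z))))
  step 11: S(add(Z, mul(add(SZ, Z), add(mul(SZ, SZ), Z))))
  step 12: S(mul(add(SZ, Z), add(mul(SZ, SZ), Z)))
  step 13: S(mul(S(add(Z, Z)), add(mul(SZ, SZ), Z)))
  step 14: S(add(add(mul(SZ, SZ), Z), mul(add(Z, Z), add(mul(SZ, SZ), Z))))
  step 15: S(add(add(add(SZ, mul(Z, SZ)), Z), mul(add(Z, Z), add(mul(SZ, SZ), Z))))
  step 16: S(add(add(S(add(Z, mul(Z, SZ))), Z), mul(add(Z, Z), add(mul(SZ, SZ), Z))))
  step 17: S(add(S(add(add(Z, mul(Z, SZ)), Z)), mul(add(Z, Z), add(mul(SZ, SZ), Z))))
  step 18: S(S(add(add(add(Z, mul(Z, SZ)), Z), mul(add(Z, Z), add(mul(SZ, SZ), Z)))))
  step 19: S(S(add(add(mul(Z, SZ), Z), mul(add(Z, Z), add(mul(SZ, SZ), Z)))))
  step 20: S(S(add(add(Z, Z), mul(add(Z, Z), add(mul(SZ, SZ), Z)))))
  step 21: S(S(add(Z, mul(add(Z, Z), add(mul(SZ, SZ), Z)))))
  step 22: S(S(mul(add(Z, Z), add(mul(SZ, SZ), Z))))
  step 23: S(S(mul(Z, add(mul(SZ, SZ), Z))))
  step 24: SSZ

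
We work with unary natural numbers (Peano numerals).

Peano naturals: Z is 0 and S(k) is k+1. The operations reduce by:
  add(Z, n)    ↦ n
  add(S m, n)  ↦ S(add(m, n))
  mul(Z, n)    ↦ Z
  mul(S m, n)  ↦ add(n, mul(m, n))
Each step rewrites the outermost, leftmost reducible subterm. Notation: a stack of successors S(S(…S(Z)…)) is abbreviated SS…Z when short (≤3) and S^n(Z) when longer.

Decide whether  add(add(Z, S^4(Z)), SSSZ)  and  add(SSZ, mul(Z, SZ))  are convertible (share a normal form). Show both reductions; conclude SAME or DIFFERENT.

Answer: DIFFERENT — A ⇓ S^7(Z), B ⇓ SSZ

Working:
Term A:
  start: add(add(Z, S^4(Z)), SSSZ)
  [1] add(S^4(Z), SSSZ)
  [2] S(add(SSSZ, SSSZ))
  [3] S(S(add(SSZ, SSSZ)))
  [4] S(S(S(add(SZ, SSSZ))))
  [5] S(S(S(S(add(Z, SSSZ)))))
  [6] S^7(Z)

Term B:
  start: add(SSZ, mul(Z, SZ))
  [1] S(add(SZ, mul(Z, SZ)))
  [2] S(S(add(Z, mul(Z, SZ))))
  [3] S(S(mul(Z, SZ)))
  [4] SSZ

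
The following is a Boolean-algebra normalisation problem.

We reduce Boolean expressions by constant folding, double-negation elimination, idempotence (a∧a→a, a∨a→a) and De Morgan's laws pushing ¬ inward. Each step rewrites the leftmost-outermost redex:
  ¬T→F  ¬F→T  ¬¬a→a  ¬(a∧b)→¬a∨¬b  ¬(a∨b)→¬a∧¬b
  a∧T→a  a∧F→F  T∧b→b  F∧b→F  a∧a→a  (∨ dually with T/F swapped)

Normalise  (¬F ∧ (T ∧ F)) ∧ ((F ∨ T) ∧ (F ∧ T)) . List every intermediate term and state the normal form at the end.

  start: (¬F ∧ (T ∧ F)) ∧ ((F ∨ T) ∧ (F ∧ T))
  [1] (T ∧ (T ∧ F)) ∧ ((F ∨ T) ∧ (F ∧ T))
  [2] (T ∧ F) ∧ ((F ∨ T) ∧ (F ∧ T))
  [3] F ∧ ((F ∨ T) ∧ (F ∧ T))
  [4] F

Answer: normal form = F  (in 4 steps)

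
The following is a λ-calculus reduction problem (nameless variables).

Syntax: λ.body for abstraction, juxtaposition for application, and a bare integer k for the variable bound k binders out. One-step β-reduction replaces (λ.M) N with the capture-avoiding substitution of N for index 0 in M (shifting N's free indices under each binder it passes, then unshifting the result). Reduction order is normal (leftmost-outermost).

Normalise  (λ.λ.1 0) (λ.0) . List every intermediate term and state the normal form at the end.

  start: (λ.λ.1 0) (λ.0)
  →1  λ.(λ.0) 0
  →2  λ.0

Answer: normal form = λ.0  (in 2 steps)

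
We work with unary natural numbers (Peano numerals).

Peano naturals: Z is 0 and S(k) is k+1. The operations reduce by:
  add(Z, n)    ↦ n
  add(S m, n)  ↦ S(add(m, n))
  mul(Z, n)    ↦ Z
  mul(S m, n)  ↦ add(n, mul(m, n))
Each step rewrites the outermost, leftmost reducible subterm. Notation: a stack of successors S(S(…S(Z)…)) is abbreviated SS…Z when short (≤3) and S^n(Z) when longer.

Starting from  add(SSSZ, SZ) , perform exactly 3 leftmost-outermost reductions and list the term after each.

  start: add(SSSZ, SZ)
  step 1: S(add(SSZ, SZ))
  step 2: S(S(add(SZ, SZ)))
  step 3: S(S(S(add(Z, SZ))))

Answer: after 3 steps: S(S(S(add(Z, SZ))))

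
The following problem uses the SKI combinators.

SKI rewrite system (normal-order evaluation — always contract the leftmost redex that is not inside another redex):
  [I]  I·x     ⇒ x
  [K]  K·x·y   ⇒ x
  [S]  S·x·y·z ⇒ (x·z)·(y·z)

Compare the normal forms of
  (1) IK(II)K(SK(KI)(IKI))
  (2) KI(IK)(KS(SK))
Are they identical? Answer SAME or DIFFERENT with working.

Answer: DIFFERENT — A ⇓ KI, B ⇓ S

Working:
Term A:
  start: IK(II)K(SK(KI)(IKI))
  [1] K(II)K(SK(KI)(IKI))
  [2] II(SK(KI)(IKI))
  [3] I(SK(KI)(IKI))
  [4] SK(KI)(IKI)
  [5] K(IKI)(KI(IKI))
  [6] IKI
  [7] KI

Term B:
  start: KI(IK)(KS(SK))
  [1] I(KS(SK))
  [2] KS(SK)
  [3] S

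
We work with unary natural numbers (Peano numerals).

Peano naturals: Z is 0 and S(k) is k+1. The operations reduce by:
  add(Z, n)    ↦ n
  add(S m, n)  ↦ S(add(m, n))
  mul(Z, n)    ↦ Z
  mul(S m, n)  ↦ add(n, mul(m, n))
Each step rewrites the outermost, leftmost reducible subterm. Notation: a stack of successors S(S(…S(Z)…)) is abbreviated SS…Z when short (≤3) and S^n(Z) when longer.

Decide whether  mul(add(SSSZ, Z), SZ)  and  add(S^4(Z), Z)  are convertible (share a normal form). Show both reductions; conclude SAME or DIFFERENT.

Term A:
  start: mul(add(SSSZ, Z), SZ)
  step 1: mul(S(add(SSZ, Z)), SZ)
  step 2: add(SZ, mul(add(SSZ, Z), SZ))
  step 3: S(add(Z, mul(add(SSZ, Z), SZ)))
  step 4: S(mul(add(SSZ, Z), SZ))
  step 5: S(mul(S(add(SZ, Z)), SZ))
  step 6: S(add(SZ, mul(add(SZ, Z), SZ)))
  step 7: S(S(add(Z, mul(add(SZ, Z), SZ))))
  step 8: S(S(mul(add(SZ, Z), SZ)))
  step 9: S(S(mul(S(add(Z, Z)), SZ)))
  step 10: S(S(add(SZ, mul(add(Z, Z), SZ))))
  step 11: S(S(S(add(Z, mul(add(Z, Z), SZ)))))
  step 12: S(S(S(mul(add(Z, Z), SZ))))
  step 13: S(S(S(mul(Z, SZ))))
  step 14: SSSZ

Term B:
  start: add(S^4(Z), Z)
  step 1: S(add(SSSZ, Z))
  step 2: S(S(add(SSZ, Z)))
  step 3: S(S(S(add(SZ, Z))))
  step 4: S(S(S(S(add(Z, Z)))))
  step 5: S^4(Z)

Answer: DIFFERENT — A ⇓ SSSZ, B ⇓ S^4(Z)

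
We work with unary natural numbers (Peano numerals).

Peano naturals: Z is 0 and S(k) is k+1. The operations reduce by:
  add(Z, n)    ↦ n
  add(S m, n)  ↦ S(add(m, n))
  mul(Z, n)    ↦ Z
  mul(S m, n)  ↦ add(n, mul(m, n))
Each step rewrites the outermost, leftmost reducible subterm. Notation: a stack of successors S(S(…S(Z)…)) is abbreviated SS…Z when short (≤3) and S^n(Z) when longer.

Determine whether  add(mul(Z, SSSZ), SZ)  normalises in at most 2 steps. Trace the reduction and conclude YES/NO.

Answer: YES — reaches normal form SZ in 2 ≤ 2 steps

Reduction:
  start: add(mul(Z, SSSZ), SZ)
  →1  add(Z, SZ)
  →2  SZ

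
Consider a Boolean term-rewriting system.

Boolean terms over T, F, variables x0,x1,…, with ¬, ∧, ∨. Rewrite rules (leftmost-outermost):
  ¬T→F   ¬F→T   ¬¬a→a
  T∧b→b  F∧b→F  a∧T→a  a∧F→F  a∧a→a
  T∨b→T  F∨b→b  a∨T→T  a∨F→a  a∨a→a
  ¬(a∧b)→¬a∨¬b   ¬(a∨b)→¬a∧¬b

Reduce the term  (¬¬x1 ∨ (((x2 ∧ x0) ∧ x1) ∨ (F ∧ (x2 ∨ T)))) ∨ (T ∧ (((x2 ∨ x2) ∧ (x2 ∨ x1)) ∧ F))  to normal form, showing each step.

Answer: normal form = x1 ∨ ((x2 ∧ x0) ∧ x1)  (in 6 steps)

Derivation:
  start: (¬¬x1 ∨ (((x2 ∧ x0) ∧ x1) ∨ (F ∧ (x2 ∨ T)))) ∨ (T ∧ (((x2 ∨ x2) ∧ (x2 ∨ x1)) ∧ F))
  [1] (x1 ∨ (((x2 ∧ x0) ∧ x1) ∨ (F ∧ (x2 ∨ T)))) ∨ (T ∧ (((x2 ∨ x2) ∧ (x2 ∨ x1)) ∧ F))
  [2] (x1 ∨ (((x2 ∧ x0) ∧ x1) ∨ F)) ∨ (T ∧ (((x2 ∨ x2) ∧ (x2 ∨ x1)) ∧ F))
  [3] (x1 ∨ ((x2 ∧ x0) ∧ x1)) ∨ (T ∧ (((x2 ∨ x2) ∧ (x2 ∨ x1)) ∧ F))
  [4] (x1 ∨ ((x2 ∧ x0) ∧ x1)) ∨ (((x2 ∨ x2) ∧ (x2 ∨ x1)) ∧ F)
  [5] (x1 ∨ ((x2 ∧ x0) ∧ x1)) ∨ F
  [6] x1 ∨ ((x2 ∧ x0) ∧ x1)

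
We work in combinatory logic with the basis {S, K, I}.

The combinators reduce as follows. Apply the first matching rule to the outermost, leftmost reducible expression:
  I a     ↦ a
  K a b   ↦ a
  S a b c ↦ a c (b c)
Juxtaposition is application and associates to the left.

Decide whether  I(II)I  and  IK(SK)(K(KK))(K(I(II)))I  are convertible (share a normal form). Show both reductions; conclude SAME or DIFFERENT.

Answer: SAME — A ⇓ I, B ⇓ I

Derivation:
Term A:
  start: I(II)I
  step 1: III
  step 2: II
  step 3: I

Term B:
  start: IK(SK)(K(KK))(K(I(II)))I
  step 1: K(SK)(K(KK))(K(I(II)))I
  step 2: SK(K(I(II)))I
  step 3: KI(K(I(II))I)
  step 4: I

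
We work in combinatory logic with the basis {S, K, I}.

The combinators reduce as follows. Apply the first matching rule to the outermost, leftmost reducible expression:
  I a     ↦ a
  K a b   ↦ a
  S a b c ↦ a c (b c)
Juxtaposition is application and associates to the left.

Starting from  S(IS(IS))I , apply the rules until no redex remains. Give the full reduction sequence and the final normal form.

  start: S(IS(IS))I
  [1] S(S(IS))I
  [2] S(SS)I

Answer: normal form = S(SS)I  (in 2 steps)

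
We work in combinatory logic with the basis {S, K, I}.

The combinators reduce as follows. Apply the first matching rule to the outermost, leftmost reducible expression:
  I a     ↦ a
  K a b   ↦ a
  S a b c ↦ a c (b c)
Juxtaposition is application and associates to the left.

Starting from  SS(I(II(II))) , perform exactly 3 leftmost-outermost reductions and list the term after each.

Answer: after 3 steps: SS(II)

Reduction:
  start: SS(I(II(II)))
  →1  SS(II(II))
  →2  SS(I(II))
  →3  SS(II)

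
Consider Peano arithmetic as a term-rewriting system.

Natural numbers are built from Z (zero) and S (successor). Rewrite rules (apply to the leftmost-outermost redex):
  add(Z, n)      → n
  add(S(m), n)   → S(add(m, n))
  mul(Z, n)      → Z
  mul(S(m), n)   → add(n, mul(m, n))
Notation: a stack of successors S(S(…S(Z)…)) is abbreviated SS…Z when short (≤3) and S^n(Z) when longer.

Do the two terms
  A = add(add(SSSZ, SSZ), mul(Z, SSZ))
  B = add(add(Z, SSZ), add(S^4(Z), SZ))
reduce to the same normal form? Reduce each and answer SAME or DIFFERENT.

Answer: DIFFERENT — A ⇓ S^5(Z), B ⇓ S^7(Z)

Reduction:
Term A:
  start: add(add(SSSZ, SSZ), mul(Z, SSZ))
  step 1: add(S(add(SSZ, SSZ)), mul(Z, SSZ))
  step 2: S(add(add(SSZ, SSZ), mul(Z, SSZ)))
  step 3: S(add(S(add(SZ, SSZ)), mul(Z, SSZ)))
  step 4: S(S(add(add(SZ, SSZ), mul(Z, SSZ))))
  step 5: S(S(add(S(add(Z, SSZ)), mul(Z, SSZ))))
  step 6: S(S(S(add(add(Z, SSZ), mul(Z, SSZ)))))
  step 7: S(S(S(add(SSZ, mul(Z, SSZ)))))
  step 8: S(S(S(S(add(SZ, mul(Z, SSZ))))))
  step 9: S(S(S(S(S(add(Z, mul(Z, SSZ)))))))
  step 10: S(S(S(S(S(mul(Z, SSZ))))))
  step 11: S^5(Z)

Term B:
  start: add(add(Z, SSZ), add(S^4(Z), SZ))
  step 1: add(SSZ, add(S^4(Z), SZ))
  step 2: S(add(SZ, add(S^4(Z), SZ)))
  step 3: S(S(add(Z, add(S^4(Z), SZ))))
  step 4: S(S(add(S^4(Z), SZ)))
  step 5: S(S(S(add(SSSZ, SZ))))
  step 6: S(S(S(S(add(SSZ, SZ)))))
  step 7: S(S(S(S(S(add(SZ, SZ))))))
  step 8: S(S(S(S(S(S(add(Z, SZ)))))))
  step 9: S^7(Z)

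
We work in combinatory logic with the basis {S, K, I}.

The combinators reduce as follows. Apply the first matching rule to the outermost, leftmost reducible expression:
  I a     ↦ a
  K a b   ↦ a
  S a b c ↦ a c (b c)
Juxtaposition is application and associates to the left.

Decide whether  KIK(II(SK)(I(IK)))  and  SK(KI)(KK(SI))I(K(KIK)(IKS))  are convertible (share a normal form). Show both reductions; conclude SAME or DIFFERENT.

Answer: DIFFERENT — A ⇓ SKK, B ⇓ I

Reduction:
Term A:
  start: KIK(II(SK)(I(IK)))
  step 1: I(II(SK)(I(IK)))
  step 2: II(SK)(I(IK))
  step 3: I(SK)(I(IK))
  step 4: SK(I(IK))
  step 5: SK(IK)
  step 6: SKK

Term B:
  start: SK(KI)(KK(SI))I(K(KIK)(IKS))
  step 1: K(KK(SI))(KI(KK(SI)))I(K(KIK)(IKS))
  step 2: KK(SI)I(K(KIK)(IKS))
  step 3: KI(K(KIK)(IKS))
  step 4: I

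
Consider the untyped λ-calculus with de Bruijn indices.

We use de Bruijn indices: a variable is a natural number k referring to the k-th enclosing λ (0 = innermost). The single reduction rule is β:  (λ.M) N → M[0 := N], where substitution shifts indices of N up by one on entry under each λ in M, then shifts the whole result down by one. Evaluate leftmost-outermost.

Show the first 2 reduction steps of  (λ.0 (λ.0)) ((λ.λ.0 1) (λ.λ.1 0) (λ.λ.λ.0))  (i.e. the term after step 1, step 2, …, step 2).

  start: (λ.0 (λ.0)) ((λ.λ.0 1) (λ.λ.1 0) (λ.λ.λ.0))
  [1] (λ.λ.0 1) (λ.λ.1 0) (λ.λ.λ.0) (λ.0)
  [2] (λ.0 (λ.λ.1 0)) (λ.λ.λ.0) (λ.0)

Answer: after 2 steps: (λ.0 (λ.λ.1 0)) (λ.λ.λ.0) (λ.0)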